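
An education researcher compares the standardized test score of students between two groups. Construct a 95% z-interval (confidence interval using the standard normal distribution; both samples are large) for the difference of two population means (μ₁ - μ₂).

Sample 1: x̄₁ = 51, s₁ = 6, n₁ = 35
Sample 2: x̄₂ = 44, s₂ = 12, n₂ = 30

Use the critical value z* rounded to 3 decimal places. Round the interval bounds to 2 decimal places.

Both samples are large (n₁ = 35 ≥ 30, n₂ = 30 ≥ 30), so a z-interval for the difference of means applies.

Point estimate: x̄₁ - x̄₂ = 51 - 44 = 7

Standard error: SE = √(s₁²/n₁ + s₂²/n₂)
= √(6²/35 + 12²/30)
= √(1.028571 + 4.800000)
= 2.414243

For 95% confidence, z* = 1.96 (from standard normal table)
Margin of error: E = z* × SE = 1.96 × 2.414243 = 4.7319

Z-interval: (x̄₁ - x̄₂) ± E = 7 ± 4.7319 = (2.2681, 11.7319)

Rounded to 2 decimal places:

(2.27, 11.73)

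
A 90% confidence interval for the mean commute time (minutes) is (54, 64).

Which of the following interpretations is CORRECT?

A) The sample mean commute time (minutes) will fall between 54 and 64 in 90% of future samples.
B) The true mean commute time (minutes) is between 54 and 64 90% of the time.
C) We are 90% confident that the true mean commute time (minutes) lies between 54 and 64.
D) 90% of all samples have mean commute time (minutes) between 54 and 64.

A confidence interval represents our confidence in the procedure, not a probability statement about the parameter.

Key concept: If we repeated this sampling process many times and computed a 90% CI each time, about 90% of those intervals would contain the true population parameter.

For this specific interval (54, 64):
- Midpoint (point estimate): 59
- Margin of error: 5

The correct interpretation is the one stating confidence that the true parameter lies in the interval — option C.

C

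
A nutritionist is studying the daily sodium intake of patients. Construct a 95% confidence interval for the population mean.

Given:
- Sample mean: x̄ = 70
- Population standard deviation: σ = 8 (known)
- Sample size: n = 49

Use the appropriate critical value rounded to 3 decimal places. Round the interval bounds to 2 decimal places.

The population standard deviation σ is known, so use a z-interval (standard normal critical value).

For 95% confidence, z* = 1.96 (from standard normal table)

Standard error: SE = σ/√n = 8/√49 = 1.142857

Margin of error: E = z* × SE = 1.96 × 1.142857 = 2.2400

Z-interval: x̄ ± E = 70 ± 2.2400 = (67.7600, 72.2400)

Rounded to 2 decimal places:

(67.76, 72.24)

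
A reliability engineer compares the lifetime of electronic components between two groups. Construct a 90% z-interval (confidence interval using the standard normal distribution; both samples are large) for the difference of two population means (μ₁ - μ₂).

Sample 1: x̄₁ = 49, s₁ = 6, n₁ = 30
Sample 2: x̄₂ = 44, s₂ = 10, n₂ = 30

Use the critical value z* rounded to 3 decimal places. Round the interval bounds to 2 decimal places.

Both samples are large (n₁ = 30 ≥ 30, n₂ = 30 ≥ 30), so a z-interval for the difference of means applies.

Point estimate: x̄₁ - x̄₂ = 49 - 44 = 5

Standard error: SE = √(s₁²/n₁ + s₂²/n₂)
= √(6²/30 + 10²/30)
= √(1.200000 + 3.333333)
= 2.129163

For 90% confidence, z* = 1.645 (from standard normal table)
Margin of error: E = z* × SE = 1.645 × 2.129163 = 3.5025

Z-interval: (x̄₁ - x̄₂) ± E = 5 ± 3.5025 = (1.4975, 8.5025)

Rounded to 2 decimal places:

(1.50, 8.50)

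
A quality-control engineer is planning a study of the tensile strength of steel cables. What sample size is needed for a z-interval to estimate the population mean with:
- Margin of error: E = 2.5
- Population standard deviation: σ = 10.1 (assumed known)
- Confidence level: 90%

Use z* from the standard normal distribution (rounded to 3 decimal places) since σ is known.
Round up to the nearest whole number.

Using z* since population σ is known (z-interval formula).

For 90% confidence, z* = 1.645 (from standard normal table)

Sample size formula for z-interval: n = (z*σ/E)²

n = (1.645 × 10.1 / 2.5)²
  = (6.645800)²
  = 44.1667

Round up to the nearest whole number: n = 45

45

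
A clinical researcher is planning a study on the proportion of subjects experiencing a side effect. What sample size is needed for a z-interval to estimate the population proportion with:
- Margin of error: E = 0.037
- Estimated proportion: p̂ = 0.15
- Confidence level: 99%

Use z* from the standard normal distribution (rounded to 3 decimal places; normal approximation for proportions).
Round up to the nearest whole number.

Using z* for proportion z-interval (normal approximation).

For 99% confidence, z* = 2.576 (from standard normal table)

Sample size formula for proportion z-interval: n = z*²p̂(1-p̂)/E²

n = 2.576² × 0.15 × 0.85 / 0.037²
  = 6.635776 × 0.1275 / 0.001369
  = 618.0142

Round up to the nearest whole number: n = 619

619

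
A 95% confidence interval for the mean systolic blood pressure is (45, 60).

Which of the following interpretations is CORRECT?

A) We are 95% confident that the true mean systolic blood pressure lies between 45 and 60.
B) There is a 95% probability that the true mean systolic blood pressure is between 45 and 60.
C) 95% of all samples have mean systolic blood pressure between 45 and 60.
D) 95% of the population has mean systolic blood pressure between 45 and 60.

A confidence interval represents our confidence in the procedure, not a probability statement about the parameter.

Key concept: If we repeated this sampling process many times and computed a 95% CI each time, about 95% of those intervals would contain the true population parameter.

For this specific interval (45, 60):
- Midpoint (point estimate): 52.5
- Margin of error: 7.5

The correct interpretation is the one stating confidence that the true parameter lies in the interval — option A.

A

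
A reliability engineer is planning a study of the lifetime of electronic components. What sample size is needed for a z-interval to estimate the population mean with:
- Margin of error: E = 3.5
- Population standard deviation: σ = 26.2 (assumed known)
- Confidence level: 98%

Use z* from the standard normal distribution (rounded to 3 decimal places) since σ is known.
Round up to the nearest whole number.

Using z* since population σ is known (z-interval formula).

For 98% confidence, z* = 2.326 (from standard normal table)

Sample size formula for z-interval: n = (z*σ/E)²

n = (2.326 × 26.2 / 3.5)²
  = (17.411771)²
  = 303.1698

Round up to the nearest whole number: n = 304

304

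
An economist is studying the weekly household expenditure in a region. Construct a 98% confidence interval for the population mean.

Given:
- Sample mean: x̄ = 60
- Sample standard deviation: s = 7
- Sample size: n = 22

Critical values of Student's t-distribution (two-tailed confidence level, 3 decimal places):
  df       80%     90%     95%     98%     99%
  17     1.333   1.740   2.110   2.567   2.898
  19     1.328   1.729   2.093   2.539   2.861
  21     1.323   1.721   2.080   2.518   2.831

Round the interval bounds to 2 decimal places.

The population standard deviation σ is unknown (only the sample standard deviation s is given), so use a t-interval with df = n - 1 = 22 - 1 = 21.

For 98% confidence with df = 21, t* = 2.518 (from t-table)

Standard error: SE = s/√n = 7/√22 = 1.492405

Margin of error: E = t* × SE = 2.518 × 1.492405 = 3.7579

T-interval: x̄ ± E = 60 ± 3.7579 = (56.2421, 63.7579)

Rounded to 2 decimal places:

(56.24, 63.76)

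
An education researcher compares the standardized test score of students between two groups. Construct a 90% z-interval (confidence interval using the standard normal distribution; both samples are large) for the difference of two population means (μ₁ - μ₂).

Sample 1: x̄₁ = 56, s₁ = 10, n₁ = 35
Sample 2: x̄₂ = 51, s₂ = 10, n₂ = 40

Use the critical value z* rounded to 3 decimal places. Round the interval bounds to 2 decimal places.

Both samples are large (n₁ = 35 ≥ 30, n₂ = 40 ≥ 30), so a z-interval for the difference of means applies.

Point estimate: x̄₁ - x̄₂ = 56 - 51 = 5

Standard error: SE = √(s₁²/n₁ + s₂²/n₂)
= √(10²/35 + 10²/40)
= √(2.857143 + 2.500000)
= 2.314550

For 90% confidence, z* = 1.645 (from standard normal table)
Margin of error: E = z* × SE = 1.645 × 2.314550 = 3.8074

Z-interval: (x̄₁ - x̄₂) ± E = 5 ± 3.8074 = (1.1926, 8.8074)

Rounded to 2 decimal places:

(1.19, 8.81)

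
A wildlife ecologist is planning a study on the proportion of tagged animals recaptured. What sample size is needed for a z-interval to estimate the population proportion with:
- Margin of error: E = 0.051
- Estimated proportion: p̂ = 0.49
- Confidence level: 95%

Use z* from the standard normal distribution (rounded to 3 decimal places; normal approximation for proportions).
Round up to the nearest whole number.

Using z* for proportion z-interval (normal approximation).

For 95% confidence, z* = 1.96 (from standard normal table)

Sample size formula for proportion z-interval: n = z*²p̂(1-p̂)/E²

n = 1.96² × 0.49 × 0.51 / 0.051²
  = 3.8416 × 0.2499 / 0.002601
  = 369.0949

Round up to the nearest whole number: n = 370

370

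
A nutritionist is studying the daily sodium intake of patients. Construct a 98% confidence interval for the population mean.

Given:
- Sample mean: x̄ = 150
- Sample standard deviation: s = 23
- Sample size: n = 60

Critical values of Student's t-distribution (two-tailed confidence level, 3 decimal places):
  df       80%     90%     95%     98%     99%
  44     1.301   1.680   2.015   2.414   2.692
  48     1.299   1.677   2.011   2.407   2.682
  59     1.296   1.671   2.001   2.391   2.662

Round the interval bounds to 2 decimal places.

The population standard deviation σ is unknown (only the sample standard deviation s is given), so use a t-interval with df = n - 1 = 60 - 1 = 59.

For 98% confidence with df = 59, t* = 2.391 (from t-table)

Standard error: SE = s/√n = 23/√60 = 2.969287

Margin of error: E = t* × SE = 2.391 × 2.969287 = 7.0996

T-interval: x̄ ± E = 150 ± 7.0996 = (142.9004, 157.0996)

Rounded to 2 decimal places:

(142.90, 157.10)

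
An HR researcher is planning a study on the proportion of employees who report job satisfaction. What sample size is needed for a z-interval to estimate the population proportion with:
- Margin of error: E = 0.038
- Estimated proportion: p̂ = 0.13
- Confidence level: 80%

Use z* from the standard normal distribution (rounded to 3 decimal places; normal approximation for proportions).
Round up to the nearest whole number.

Using z* for proportion z-interval (normal approximation).

For 80% confidence, z* = 1.282 (from standard normal table)

Sample size formula for proportion z-interval: n = z*²p̂(1-p̂)/E²

n = 1.282² × 0.13 × 0.87 / 0.038²
  = 1.643524 × 0.1131 / 0.001444
  = 128.7275

Round up to the nearest whole number: n = 129

129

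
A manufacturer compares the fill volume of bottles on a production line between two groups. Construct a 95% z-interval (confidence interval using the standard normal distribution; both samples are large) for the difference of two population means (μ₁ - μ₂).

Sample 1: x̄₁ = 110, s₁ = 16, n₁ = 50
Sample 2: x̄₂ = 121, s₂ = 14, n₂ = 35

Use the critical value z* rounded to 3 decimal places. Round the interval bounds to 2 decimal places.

Both samples are large (n₁ = 50 ≥ 30, n₂ = 35 ≥ 30), so a z-interval for the difference of means applies.

Point estimate: x̄₁ - x̄₂ = 110 - 121 = -11

Standard error: SE = √(s₁²/n₁ + s₂²/n₂)
= √(16²/50 + 14²/35)
= √(5.120000 + 5.600000)
= 3.274141

For 95% confidence, z* = 1.96 (from standard normal table)
Margin of error: E = z* × SE = 1.96 × 3.274141 = 6.4173

Z-interval: (x̄₁ - x̄₂) ± E = -11 ± 6.4173 = (-17.4173, -4.5827)

Rounded to 2 decimal places:

(-17.42, -4.58)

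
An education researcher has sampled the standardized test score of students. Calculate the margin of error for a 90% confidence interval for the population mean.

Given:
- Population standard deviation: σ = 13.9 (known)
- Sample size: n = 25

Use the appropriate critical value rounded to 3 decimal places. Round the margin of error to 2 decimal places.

The population standard deviation σ is known, so use the z-interval margin of error formula.

For 90% confidence, z* = 1.645 (from standard normal table)

Margin of error formula for z-interval: E = z* × σ/√n

E = 1.645 × 13.9/√25
  = 1.645 × 2.780000
  = 4.5731

Rounded to 2 decimal places:

4.57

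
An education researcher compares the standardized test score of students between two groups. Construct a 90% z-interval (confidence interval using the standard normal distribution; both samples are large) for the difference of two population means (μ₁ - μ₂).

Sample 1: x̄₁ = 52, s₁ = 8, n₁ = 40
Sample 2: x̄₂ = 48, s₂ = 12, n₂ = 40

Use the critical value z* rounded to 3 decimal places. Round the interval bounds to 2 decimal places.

Both samples are large (n₁ = 40 ≥ 30, n₂ = 40 ≥ 30), so a z-interval for the difference of means applies.

Point estimate: x̄₁ - x̄₂ = 52 - 48 = 4

Standard error: SE = √(s₁²/n₁ + s₂²/n₂)
= √(8²/40 + 12²/40)
= √(1.600000 + 3.600000)
= 2.280351

For 90% confidence, z* = 1.645 (from standard normal table)
Margin of error: E = z* × SE = 1.645 × 2.280351 = 3.7512

Z-interval: (x̄₁ - x̄₂) ± E = 4 ± 3.7512 = (0.2488, 7.7512)

Rounded to 2 decimal places:

(0.25, 7.75)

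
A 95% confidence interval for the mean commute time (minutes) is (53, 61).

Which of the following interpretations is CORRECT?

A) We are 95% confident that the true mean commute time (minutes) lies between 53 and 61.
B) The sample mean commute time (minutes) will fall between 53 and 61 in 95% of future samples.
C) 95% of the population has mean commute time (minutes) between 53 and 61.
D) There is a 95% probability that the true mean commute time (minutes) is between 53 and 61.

A confidence interval represents our confidence in the procedure, not a probability statement about the parameter.

Key concept: If we repeated this sampling process many times and computed a 95% CI each time, about 95% of those intervals would contain the true population parameter.

For this specific interval (53, 61):
- Midpoint (point estimate): 57
- Margin of error: 4

The correct interpretation is the one stating confidence that the true parameter lies in the interval — option A.

A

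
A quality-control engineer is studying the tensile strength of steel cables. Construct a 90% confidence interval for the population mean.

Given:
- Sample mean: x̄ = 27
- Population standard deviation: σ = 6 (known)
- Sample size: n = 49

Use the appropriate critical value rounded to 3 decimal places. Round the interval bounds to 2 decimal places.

The population standard deviation σ is known, so use a z-interval (standard normal critical value).

For 90% confidence, z* = 1.645 (from standard normal table)

Standard error: SE = σ/√n = 6/√49 = 0.857143

Margin of error: E = z* × SE = 1.645 × 0.857143 = 1.4100

Z-interval: x̄ ± E = 27 ± 1.4100 = (25.5900, 28.4100)

Rounded to 2 decimal places:

(25.59, 28.41)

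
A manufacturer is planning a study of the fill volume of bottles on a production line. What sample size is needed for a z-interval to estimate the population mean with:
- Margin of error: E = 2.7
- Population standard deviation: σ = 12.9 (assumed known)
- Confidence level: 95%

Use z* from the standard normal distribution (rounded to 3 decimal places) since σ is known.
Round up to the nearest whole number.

Using z* since population σ is known (z-interval formula).

For 95% confidence, z* = 1.96 (from standard normal table)

Sample size formula for z-interval: n = (z*σ/E)²

n = (1.96 × 12.9 / 2.7)²
  = (9.364444)²
  = 87.6928

Round up to the nearest whole number: n = 88

88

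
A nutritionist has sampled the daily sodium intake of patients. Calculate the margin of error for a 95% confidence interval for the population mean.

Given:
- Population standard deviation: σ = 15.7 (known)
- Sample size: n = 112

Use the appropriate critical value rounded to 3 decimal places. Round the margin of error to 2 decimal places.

The population standard deviation σ is known, so use the z-interval margin of error formula.

For 95% confidence, z* = 1.96 (from standard normal table)

Margin of error formula for z-interval: E = z* × σ/√n

E = 1.96 × 15.7/√112
  = 1.96 × 1.483511
  = 2.9077

Rounded to 2 decimal places:

2.91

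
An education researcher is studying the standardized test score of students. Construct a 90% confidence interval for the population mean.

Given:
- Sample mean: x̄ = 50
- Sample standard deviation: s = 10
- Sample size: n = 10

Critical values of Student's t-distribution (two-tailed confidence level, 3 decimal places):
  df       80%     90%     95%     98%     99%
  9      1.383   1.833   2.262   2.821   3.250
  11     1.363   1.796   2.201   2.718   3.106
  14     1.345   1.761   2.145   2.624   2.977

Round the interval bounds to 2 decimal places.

The population standard deviation σ is unknown (only the sample standard deviation s is given), so use a t-interval with df = n - 1 = 10 - 1 = 9.

For 90% confidence with df = 9, t* = 1.833 (from t-table)

Standard error: SE = s/√n = 10/√10 = 3.162278

Margin of error: E = t* × SE = 1.833 × 3.162278 = 5.7965

T-interval: x̄ ± E = 50 ± 5.7965 = (44.2035, 55.7965)

Rounded to 2 decimal places:

(44.20, 55.80)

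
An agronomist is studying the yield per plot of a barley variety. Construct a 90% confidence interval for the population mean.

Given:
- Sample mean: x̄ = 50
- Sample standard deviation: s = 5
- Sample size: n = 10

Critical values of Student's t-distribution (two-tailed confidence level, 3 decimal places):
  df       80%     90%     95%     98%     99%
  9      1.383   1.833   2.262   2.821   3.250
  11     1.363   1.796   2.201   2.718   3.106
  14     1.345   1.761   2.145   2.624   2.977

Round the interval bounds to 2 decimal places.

The population standard deviation σ is unknown (only the sample standard deviation s is given), so use a t-interval with df = n - 1 = 10 - 1 = 9.

For 90% confidence with df = 9, t* = 1.833 (from t-table)

Standard error: SE = s/√n = 5/√10 = 1.581139

Margin of error: E = t* × SE = 1.833 × 1.581139 = 2.8982

T-interval: x̄ ± E = 50 ± 2.8982 = (47.1018, 52.8982)

Rounded to 2 decimal places:

(47.10, 52.90)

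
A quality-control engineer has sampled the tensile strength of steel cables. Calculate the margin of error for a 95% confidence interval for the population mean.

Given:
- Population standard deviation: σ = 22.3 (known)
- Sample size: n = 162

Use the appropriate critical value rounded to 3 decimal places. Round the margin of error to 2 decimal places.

The population standard deviation σ is known, so use the z-interval margin of error formula.

For 95% confidence, z* = 1.96 (from standard normal table)

Margin of error formula for z-interval: E = z* × σ/√n

E = 1.96 × 22.3/√162
  = 1.96 × 1.752053
  = 3.4340

Rounded to 2 decimal places:

3.43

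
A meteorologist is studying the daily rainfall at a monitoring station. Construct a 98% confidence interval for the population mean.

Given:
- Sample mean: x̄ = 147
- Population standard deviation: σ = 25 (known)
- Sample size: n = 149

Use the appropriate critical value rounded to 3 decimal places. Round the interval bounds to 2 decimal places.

The population standard deviation σ is known, so use a z-interval (standard normal critical value).

For 98% confidence, z* = 2.326 (from standard normal table)

Standard error: SE = σ/√n = 25/√149 = 2.048080

Margin of error: E = z* × SE = 2.326 × 2.048080 = 4.7638

Z-interval: x̄ ± E = 147 ± 4.7638 = (142.2362, 151.7638)

Rounded to 2 decimal places:

(142.24, 151.76)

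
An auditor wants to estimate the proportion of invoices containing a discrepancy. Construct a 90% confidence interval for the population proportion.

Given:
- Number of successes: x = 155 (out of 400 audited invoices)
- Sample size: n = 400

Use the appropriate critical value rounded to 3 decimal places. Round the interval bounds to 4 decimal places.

Sample proportion: p̂ = 155/400 = 0.387500

Check conditions for normal approximation:
  np̂ = 155 ≥ 10 ✓
  n(1-p̂) = 245 ≥ 10 ✓

The sample is large enough, so use a z-interval (normal approximation) for the proportion.

For 90% confidence, z* = 1.645 (from standard normal table)

Standard error: SE = √(p̂(1-p̂)/n) = √(0.387500×0.612500/400) = 0.02435897

Margin of error: E = z* × SE = 1.645 × 0.02435897 = 0.040071

Z-interval: p̂ ± E = 0.387500 ± 0.040071 = (0.347429, 0.427571)

Rounded to 4 decimal places:

(0.3474, 0.4276)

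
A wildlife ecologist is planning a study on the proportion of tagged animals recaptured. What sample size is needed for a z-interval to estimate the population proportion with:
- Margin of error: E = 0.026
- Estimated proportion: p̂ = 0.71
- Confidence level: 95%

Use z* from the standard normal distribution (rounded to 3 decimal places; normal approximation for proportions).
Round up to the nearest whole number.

Using z* for proportion z-interval (normal approximation).

For 95% confidence, z* = 1.96 (from standard normal table)

Sample size formula for proportion z-interval: n = z*²p̂(1-p̂)/E²

n = 1.96² × 0.71 × 0.29 / 0.026²
  = 3.8416 × 0.2059 / 0.000676
  = 1170.0968

Round up to the nearest whole number: n = 1171

1171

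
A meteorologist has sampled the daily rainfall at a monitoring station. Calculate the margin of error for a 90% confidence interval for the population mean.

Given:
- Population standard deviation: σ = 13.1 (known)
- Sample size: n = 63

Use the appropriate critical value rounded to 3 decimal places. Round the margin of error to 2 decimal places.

The population standard deviation σ is known, so use the z-interval margin of error formula.

For 90% confidence, z* = 1.645 (from standard normal table)

Margin of error formula for z-interval: E = z* × σ/√n

E = 1.645 × 13.1/√63
  = 1.645 × 1.6504449
  = 2.71498

Rounded to 2 decimal places:

2.71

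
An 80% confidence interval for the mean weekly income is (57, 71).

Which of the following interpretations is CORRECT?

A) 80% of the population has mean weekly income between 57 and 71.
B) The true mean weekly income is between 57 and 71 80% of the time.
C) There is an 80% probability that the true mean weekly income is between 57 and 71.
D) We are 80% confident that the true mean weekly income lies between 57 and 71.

A confidence interval represents our confidence in the procedure, not a probability statement about the parameter.

Key concept: If we repeated this sampling process many times and computed an 80% CI each time, about 80% of those intervals would contain the true population parameter.

For this specific interval (57, 71):
- Midpoint (point estimate): 64
- Margin of error: 7

The correct interpretation is the one stating confidence that the true parameter lies in the interval — option D.

D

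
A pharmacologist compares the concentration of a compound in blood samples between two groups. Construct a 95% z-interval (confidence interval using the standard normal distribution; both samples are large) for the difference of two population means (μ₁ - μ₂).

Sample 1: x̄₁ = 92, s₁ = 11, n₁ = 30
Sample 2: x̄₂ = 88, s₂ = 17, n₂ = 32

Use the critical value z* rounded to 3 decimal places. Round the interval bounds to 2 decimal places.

Both samples are large (n₁ = 30 ≥ 30, n₂ = 32 ≥ 30), so a z-interval for the difference of means applies.

Point estimate: x̄₁ - x̄₂ = 92 - 88 = 4

Standard error: SE = √(s₁²/n₁ + s₂²/n₂)
= √(11²/30 + 17²/32)
= √(4.033333 + 9.031250)
= 3.614496

For 95% confidence, z* = 1.96 (from standard normal table)
Margin of error: E = z* × SE = 1.96 × 3.614496 = 7.0844

Z-interval: (x̄₁ - x̄₂) ± E = 4 ± 7.0844 = (-3.0844, 11.0844)

Rounded to 2 decimal places:

(-3.08, 11.08)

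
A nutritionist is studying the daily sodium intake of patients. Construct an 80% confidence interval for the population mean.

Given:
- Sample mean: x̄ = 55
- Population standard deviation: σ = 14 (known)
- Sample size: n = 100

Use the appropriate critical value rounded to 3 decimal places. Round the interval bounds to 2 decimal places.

The population standard deviation σ is known, so use a z-interval (standard normal critical value).

For 80% confidence, z* = 1.282 (from standard normal table)

Standard error: SE = σ/√n = 14/√100 = 1.400000

Margin of error: E = z* × SE = 1.282 × 1.400000 = 1.7948

Z-interval: x̄ ± E = 55 ± 1.7948 = (53.2052, 56.7948)

Rounded to 2 decimal places:

(53.21, 56.79)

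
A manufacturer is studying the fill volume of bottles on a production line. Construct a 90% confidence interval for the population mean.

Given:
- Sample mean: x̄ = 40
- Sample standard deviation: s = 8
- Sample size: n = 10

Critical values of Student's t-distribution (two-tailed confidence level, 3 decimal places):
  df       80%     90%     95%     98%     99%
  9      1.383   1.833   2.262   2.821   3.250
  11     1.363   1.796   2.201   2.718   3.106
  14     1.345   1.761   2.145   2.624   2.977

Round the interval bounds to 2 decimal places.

The population standard deviation σ is unknown (only the sample standard deviation s is given), so use a t-interval with df = n - 1 = 10 - 1 = 9.

For 90% confidence with df = 9, t* = 1.833 (from t-table)

Standard error: SE = s/√n = 8/√10 = 2.529822

Margin of error: E = t* × SE = 1.833 × 2.529822 = 4.6372

T-interval: x̄ ± E = 40 ± 4.6372 = (35.3628, 44.6372)

Rounded to 2 decimal places:

(35.36, 44.64)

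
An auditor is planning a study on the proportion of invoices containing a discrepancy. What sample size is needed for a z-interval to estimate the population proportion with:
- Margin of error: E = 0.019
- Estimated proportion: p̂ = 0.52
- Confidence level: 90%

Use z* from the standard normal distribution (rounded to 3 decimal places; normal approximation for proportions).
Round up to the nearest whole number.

Using z* for proportion z-interval (normal approximation).

For 90% confidence, z* = 1.645 (from standard normal table)

Sample size formula for proportion z-interval: n = z*²p̂(1-p̂)/E²

n = 1.645² × 0.52 × 0.48 / 0.019²
  = 2.706025 × 0.2496 / 0.000361
  = 1870.9802

Round up to the nearest whole number: n = 1871

1871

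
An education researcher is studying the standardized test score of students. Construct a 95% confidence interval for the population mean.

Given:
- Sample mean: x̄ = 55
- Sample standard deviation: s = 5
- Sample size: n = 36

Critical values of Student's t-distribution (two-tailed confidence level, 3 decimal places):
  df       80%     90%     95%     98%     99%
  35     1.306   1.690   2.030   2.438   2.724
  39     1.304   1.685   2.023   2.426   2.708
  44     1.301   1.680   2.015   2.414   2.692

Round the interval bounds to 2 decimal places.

The population standard deviation σ is unknown (only the sample standard deviation s is given), so use a t-interval with df = n - 1 = 36 - 1 = 35.

For 95% confidence with df = 35, t* = 2.030 (from t-table)

Standard error: SE = s/√n = 5/√36 = 0.833333

Margin of error: E = t* × SE = 2.030 × 0.833333 = 1.6917

T-interval: x̄ ± E = 55 ± 1.6917 = (53.3083, 56.6917)

Rounded to 2 decimal places:

(53.31, 56.69)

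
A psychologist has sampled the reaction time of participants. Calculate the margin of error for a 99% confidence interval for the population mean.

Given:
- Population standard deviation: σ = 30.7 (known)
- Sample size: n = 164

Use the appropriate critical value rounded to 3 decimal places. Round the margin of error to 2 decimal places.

The population standard deviation σ is known, so use the z-interval margin of error formula.

For 99% confidence, z* = 2.576 (from standard normal table)

Margin of error formula for z-interval: E = z* × σ/√n

E = 2.576 × 30.7/√164
  = 2.576 × 2.397267
  = 6.1754

Rounded to 2 decimal places:

6.18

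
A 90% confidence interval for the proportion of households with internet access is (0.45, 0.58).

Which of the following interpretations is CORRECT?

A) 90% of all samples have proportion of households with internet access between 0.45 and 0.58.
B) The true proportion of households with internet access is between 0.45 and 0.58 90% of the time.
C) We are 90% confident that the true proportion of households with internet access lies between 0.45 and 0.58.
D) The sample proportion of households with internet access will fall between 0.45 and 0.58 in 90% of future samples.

A confidence interval represents our confidence in the procedure, not a probability statement about the parameter.

Key concept: If we repeated this sampling process many times and computed a 90% CI each time, about 90% of those intervals would contain the true population parameter.

For this specific interval (0.45, 0.58):
- Midpoint (point estimate): 0.515
- Margin of error: 0.065

The correct interpretation is the one stating confidence that the true parameter lies in the interval — option C.

C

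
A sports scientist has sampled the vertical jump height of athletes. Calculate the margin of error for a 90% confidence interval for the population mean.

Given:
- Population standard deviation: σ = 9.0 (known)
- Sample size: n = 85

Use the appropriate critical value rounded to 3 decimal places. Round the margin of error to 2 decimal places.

The population standard deviation σ is known, so use the z-interval margin of error formula.

For 90% confidence, z* = 1.645 (from standard normal table)

Margin of error formula for z-interval: E = z* × σ/√n

E = 1.645 × 9.0/√85
  = 1.645 × 0.976187
  = 1.6058

Rounded to 2 decimal places:

1.61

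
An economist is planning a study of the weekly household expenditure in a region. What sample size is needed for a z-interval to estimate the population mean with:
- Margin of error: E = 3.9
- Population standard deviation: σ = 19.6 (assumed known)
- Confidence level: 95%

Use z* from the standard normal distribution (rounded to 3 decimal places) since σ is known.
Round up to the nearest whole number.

Using z* since population σ is known (z-interval formula).

For 95% confidence, z* = 1.96 (from standard normal table)

Sample size formula for z-interval: n = (z*σ/E)²

n = (1.96 × 19.6 / 3.9)²
  = (9.850256)²
  = 97.0276

Round up to the nearest whole number: n = 98

98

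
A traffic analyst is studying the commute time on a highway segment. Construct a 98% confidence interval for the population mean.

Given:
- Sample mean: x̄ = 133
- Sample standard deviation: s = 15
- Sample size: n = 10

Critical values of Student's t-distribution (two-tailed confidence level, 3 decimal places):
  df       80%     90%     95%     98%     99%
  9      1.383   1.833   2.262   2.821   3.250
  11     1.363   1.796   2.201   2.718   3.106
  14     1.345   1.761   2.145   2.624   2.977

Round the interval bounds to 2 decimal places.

The population standard deviation σ is unknown (only the sample standard deviation s is given), so use a t-interval with df = n - 1 = 10 - 1 = 9.

For 98% confidence with df = 9, t* = 2.821 (from t-table)

Standard error: SE = s/√n = 15/√10 = 4.743416

Margin of error: E = t* × SE = 2.821 × 4.743416 = 13.3812

T-interval: x̄ ± E = 133 ± 13.3812 = (119.6188, 146.3812)

Rounded to 2 decimal places:

(119.62, 146.38)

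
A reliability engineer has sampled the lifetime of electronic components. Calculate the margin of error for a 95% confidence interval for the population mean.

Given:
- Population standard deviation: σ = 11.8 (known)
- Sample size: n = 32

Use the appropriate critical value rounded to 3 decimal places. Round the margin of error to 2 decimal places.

The population standard deviation σ is known, so use the z-interval margin of error formula.

For 95% confidence, z* = 1.96 (from standard normal table)

Margin of error formula for z-interval: E = z* × σ/√n

E = 1.96 × 11.8/√32
  = 1.96 × 2.085965
  = 4.0885

Rounded to 2 decimal places:

4.09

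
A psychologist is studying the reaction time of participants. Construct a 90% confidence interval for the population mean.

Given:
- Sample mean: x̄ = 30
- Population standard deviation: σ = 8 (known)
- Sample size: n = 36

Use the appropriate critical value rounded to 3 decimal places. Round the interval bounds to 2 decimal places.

The population standard deviation σ is known, so use a z-interval (standard normal critical value).

For 90% confidence, z* = 1.645 (from standard normal table)

Standard error: SE = σ/√n = 8/√36 = 1.333333

Margin of error: E = z* × SE = 1.645 × 1.333333 = 2.1933

Z-interval: x̄ ± E = 30 ± 2.1933 = (27.8067, 32.1933)

Rounded to 2 decimal places:

(27.81, 32.19)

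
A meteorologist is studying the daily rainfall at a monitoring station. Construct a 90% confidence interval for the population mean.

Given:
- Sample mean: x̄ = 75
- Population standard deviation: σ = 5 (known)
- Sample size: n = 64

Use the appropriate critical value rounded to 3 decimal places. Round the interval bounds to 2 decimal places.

The population standard deviation σ is known, so use a z-interval (standard normal critical value).

For 90% confidence, z* = 1.645 (from standard normal table)

Standard error: SE = σ/√n = 5/√64 = 0.625000

Margin of error: E = z* × SE = 1.645 × 0.625000 = 1.0281

Z-interval: x̄ ± E = 75 ± 1.0281 = (73.9719, 76.0281)

Rounded to 2 decimal places:

(73.97, 76.03)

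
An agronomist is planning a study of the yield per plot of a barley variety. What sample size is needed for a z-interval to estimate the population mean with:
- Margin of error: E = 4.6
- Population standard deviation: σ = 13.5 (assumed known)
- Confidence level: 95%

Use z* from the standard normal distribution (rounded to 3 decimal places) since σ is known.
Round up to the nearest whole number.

Using z* since population σ is known (z-interval formula).

For 95% confidence, z* = 1.96 (from standard normal table)

Sample size formula for z-interval: n = (z*σ/E)²

n = (1.96 × 13.5 / 4.6)²
  = (5.752174)²
  = 33.0875

Round up to the nearest whole number: n = 34

34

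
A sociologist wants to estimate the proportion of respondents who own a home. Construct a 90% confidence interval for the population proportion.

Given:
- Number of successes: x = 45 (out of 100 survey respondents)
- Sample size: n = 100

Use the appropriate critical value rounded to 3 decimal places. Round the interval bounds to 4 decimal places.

Sample proportion: p̂ = 45/100 = 0.450000

Check conditions for normal approximation:
  np̂ = 45 ≥ 10 ✓
  n(1-p̂) = 55 ≥ 10 ✓

The sample is large enough, so use a z-interval (normal approximation) for the proportion.

For 90% confidence, z* = 1.645 (from standard normal table)

Standard error: SE = √(p̂(1-p̂)/n) = √(0.450000×0.550000/100) = 0.04974937

Margin of error: E = z* × SE = 1.645 × 0.04974937 = 0.081838

Z-interval: p̂ ± E = 0.450000 ± 0.081838 = (0.368162, 0.531838)

Rounded to 4 decimal places:

(0.3682, 0.5318)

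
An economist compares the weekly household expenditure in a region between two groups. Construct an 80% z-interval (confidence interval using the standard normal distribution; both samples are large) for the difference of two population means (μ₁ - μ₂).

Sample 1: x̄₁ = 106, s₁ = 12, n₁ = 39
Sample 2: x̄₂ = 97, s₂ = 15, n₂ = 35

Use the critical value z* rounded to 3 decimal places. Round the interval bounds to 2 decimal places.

Both samples are large (n₁ = 39 ≥ 30, n₂ = 35 ≥ 30), so a z-interval for the difference of means applies.

Point estimate: x̄₁ - x̄₂ = 106 - 97 = 9

Standard error: SE = √(s₁²/n₁ + s₂²/n₂)
= √(12²/39 + 15²/35)
= √(3.692308 + 6.428571)
= 3.181333

For 80% confidence, z* = 1.282 (from standard normal table)
Margin of error: E = z* × SE = 1.282 × 3.181333 = 4.0785

Z-interval: (x̄₁ - x̄₂) ± E = 9 ± 4.0785 = (4.9215, 13.0785)

Rounded to 2 decimal places:

(4.92, 13.08)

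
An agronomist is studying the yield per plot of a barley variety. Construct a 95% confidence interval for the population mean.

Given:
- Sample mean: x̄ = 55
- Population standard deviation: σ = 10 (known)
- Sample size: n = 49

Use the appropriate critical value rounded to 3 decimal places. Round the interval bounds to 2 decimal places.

The population standard deviation σ is known, so use a z-interval (standard normal critical value).

For 95% confidence, z* = 1.96 (from standard normal table)

Standard error: SE = σ/√n = 10/√49 = 1.428571

Margin of error: E = z* × SE = 1.96 × 1.428571 = 2.8000

Z-interval: x̄ ± E = 55 ± 2.8000 = (52.2000, 57.8000)

Rounded to 2 decimal places:

(52.20, 57.80)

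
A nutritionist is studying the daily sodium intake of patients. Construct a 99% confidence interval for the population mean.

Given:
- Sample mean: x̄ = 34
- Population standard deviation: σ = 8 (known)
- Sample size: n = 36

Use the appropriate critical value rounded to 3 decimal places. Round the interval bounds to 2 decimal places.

The population standard deviation σ is known, so use a z-interval (standard normal critical value).

For 99% confidence, z* = 2.576 (from standard normal table)

Standard error: SE = σ/√n = 8/√36 = 1.333333

Margin of error: E = z* × SE = 2.576 × 1.333333 = 3.4347

Z-interval: x̄ ± E = 34 ± 3.4347 = (30.5653, 37.4347)

Rounded to 2 decimal places:

(30.57, 37.43)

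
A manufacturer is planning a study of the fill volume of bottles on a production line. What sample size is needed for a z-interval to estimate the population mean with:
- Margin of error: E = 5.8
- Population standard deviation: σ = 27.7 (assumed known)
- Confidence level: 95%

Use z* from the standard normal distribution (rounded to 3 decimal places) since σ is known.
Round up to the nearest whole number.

Using z* since population σ is known (z-interval formula).

For 95% confidence, z* = 1.96 (from standard normal table)

Sample size formula for z-interval: n = (z*σ/E)²

n = (1.96 × 27.7 / 5.8)²
  = (9.360690)²
  = 87.6225

Round up to the nearest whole number: n = 88

88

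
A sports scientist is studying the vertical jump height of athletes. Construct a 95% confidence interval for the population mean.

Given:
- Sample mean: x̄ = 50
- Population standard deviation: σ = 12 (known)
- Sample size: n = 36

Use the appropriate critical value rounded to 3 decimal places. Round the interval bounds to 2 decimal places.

The population standard deviation σ is known, so use a z-interval (standard normal critical value).

For 95% confidence, z* = 1.96 (from standard normal table)

Standard error: SE = σ/√n = 12/√36 = 2.000000

Margin of error: E = z* × SE = 1.96 × 2.000000 = 3.9200

Z-interval: x̄ ± E = 50 ± 3.9200 = (46.0800, 53.9200)

Rounded to 2 decimal places:

(46.08, 53.92)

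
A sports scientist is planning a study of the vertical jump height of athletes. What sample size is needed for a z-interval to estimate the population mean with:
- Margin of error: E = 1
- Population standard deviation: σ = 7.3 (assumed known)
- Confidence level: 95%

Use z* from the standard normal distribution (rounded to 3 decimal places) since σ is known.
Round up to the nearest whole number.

Using z* since population σ is known (z-interval formula).

For 95% confidence, z* = 1.96 (from standard normal table)

Sample size formula for z-interval: n = (z*σ/E)²

n = (1.96 × 7.3 / 1)²
  = (14.308000)²
  = 204.7189

Round up to the nearest whole number: n = 205

205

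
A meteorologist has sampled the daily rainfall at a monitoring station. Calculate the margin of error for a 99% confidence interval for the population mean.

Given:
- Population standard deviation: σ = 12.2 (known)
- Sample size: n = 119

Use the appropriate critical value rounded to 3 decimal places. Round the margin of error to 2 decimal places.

The population standard deviation σ is known, so use the z-interval margin of error formula.

For 99% confidence, z* = 2.576 (from standard normal table)

Margin of error formula for z-interval: E = z* × σ/√n

E = 2.576 × 12.2/√119
  = 2.576 × 1.118372
  = 2.8809

Rounded to 2 decimal places:

2.88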